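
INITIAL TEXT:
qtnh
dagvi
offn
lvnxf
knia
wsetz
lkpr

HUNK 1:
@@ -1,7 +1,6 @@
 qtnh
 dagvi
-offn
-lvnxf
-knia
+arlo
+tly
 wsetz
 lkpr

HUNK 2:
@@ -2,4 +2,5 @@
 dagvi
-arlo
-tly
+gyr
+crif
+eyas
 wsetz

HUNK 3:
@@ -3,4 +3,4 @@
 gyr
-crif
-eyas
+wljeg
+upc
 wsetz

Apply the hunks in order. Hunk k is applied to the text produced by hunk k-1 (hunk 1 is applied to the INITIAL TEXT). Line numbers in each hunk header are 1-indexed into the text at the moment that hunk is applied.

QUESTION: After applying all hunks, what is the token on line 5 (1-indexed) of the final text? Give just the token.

Answer: upc

Derivation:
Hunk 1: at line 1 remove [offn,lvnxf,knia] add [arlo,tly] -> 6 lines: qtnh dagvi arlo tly wsetz lkpr
Hunk 2: at line 2 remove [arlo,tly] add [gyr,crif,eyas] -> 7 lines: qtnh dagvi gyr crif eyas wsetz lkpr
Hunk 3: at line 3 remove [crif,eyas] add [wljeg,upc] -> 7 lines: qtnh dagvi gyr wljeg upc wsetz lkpr
Final line 5: upc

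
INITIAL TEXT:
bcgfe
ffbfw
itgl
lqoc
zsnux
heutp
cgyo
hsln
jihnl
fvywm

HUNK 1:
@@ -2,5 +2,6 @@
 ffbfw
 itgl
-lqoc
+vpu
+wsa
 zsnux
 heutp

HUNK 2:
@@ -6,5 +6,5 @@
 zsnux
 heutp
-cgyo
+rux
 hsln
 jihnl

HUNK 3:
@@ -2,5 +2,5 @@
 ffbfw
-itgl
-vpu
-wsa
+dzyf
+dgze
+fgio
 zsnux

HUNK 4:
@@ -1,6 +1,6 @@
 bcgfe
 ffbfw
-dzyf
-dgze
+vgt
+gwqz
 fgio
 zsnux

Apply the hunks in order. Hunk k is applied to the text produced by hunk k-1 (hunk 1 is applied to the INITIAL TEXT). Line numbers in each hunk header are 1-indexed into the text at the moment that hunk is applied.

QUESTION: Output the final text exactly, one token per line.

Hunk 1: at line 2 remove [lqoc] add [vpu,wsa] -> 11 lines: bcgfe ffbfw itgl vpu wsa zsnux heutp cgyo hsln jihnl fvywm
Hunk 2: at line 6 remove [cgyo] add [rux] -> 11 lines: bcgfe ffbfw itgl vpu wsa zsnux heutp rux hsln jihnl fvywm
Hunk 3: at line 2 remove [itgl,vpu,wsa] add [dzyf,dgze,fgio] -> 11 lines: bcgfe ffbfw dzyf dgze fgio zsnux heutp rux hsln jihnl fvywm
Hunk 4: at line 1 remove [dzyf,dgze] add [vgt,gwqz] -> 11 lines: bcgfe ffbfw vgt gwqz fgio zsnux heutp rux hsln jihnl fvywm

Answer: bcgfe
ffbfw
vgt
gwqz
fgio
zsnux
heutp
rux
hsln
jihnl
fvywm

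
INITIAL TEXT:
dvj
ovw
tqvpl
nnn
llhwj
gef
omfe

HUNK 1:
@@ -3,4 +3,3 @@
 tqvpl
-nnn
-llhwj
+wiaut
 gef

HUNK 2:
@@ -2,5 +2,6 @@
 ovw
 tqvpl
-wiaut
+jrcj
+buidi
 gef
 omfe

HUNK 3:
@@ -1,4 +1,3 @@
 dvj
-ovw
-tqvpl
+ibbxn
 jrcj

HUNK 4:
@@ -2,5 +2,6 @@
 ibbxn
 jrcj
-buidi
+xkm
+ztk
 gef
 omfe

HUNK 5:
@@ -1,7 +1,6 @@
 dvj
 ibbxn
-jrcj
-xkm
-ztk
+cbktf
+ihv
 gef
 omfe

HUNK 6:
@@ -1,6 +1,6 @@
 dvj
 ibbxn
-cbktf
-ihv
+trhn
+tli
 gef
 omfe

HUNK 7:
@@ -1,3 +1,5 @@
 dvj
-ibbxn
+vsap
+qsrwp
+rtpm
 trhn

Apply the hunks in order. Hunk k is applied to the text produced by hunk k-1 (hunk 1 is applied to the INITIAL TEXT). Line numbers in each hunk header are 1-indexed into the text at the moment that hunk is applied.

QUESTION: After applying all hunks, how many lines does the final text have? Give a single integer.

Answer: 8

Derivation:
Hunk 1: at line 3 remove [nnn,llhwj] add [wiaut] -> 6 lines: dvj ovw tqvpl wiaut gef omfe
Hunk 2: at line 2 remove [wiaut] add [jrcj,buidi] -> 7 lines: dvj ovw tqvpl jrcj buidi gef omfe
Hunk 3: at line 1 remove [ovw,tqvpl] add [ibbxn] -> 6 lines: dvj ibbxn jrcj buidi gef omfe
Hunk 4: at line 2 remove [buidi] add [xkm,ztk] -> 7 lines: dvj ibbxn jrcj xkm ztk gef omfe
Hunk 5: at line 1 remove [jrcj,xkm,ztk] add [cbktf,ihv] -> 6 lines: dvj ibbxn cbktf ihv gef omfe
Hunk 6: at line 1 remove [cbktf,ihv] add [trhn,tli] -> 6 lines: dvj ibbxn trhn tli gef omfe
Hunk 7: at line 1 remove [ibbxn] add [vsap,qsrwp,rtpm] -> 8 lines: dvj vsap qsrwp rtpm trhn tli gef omfe
Final line count: 8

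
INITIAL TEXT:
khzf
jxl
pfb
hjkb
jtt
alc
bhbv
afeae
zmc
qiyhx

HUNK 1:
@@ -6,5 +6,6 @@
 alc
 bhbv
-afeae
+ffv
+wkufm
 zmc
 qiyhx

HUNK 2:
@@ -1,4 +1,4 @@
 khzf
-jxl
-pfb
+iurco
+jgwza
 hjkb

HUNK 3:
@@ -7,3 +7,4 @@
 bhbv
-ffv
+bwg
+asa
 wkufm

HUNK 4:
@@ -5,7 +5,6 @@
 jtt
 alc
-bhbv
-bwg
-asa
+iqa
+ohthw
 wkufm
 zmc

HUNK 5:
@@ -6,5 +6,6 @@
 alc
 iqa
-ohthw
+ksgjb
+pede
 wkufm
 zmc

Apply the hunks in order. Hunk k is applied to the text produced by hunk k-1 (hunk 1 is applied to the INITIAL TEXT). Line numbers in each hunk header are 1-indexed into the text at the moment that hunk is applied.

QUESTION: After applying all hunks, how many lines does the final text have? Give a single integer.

Hunk 1: at line 6 remove [afeae] add [ffv,wkufm] -> 11 lines: khzf jxl pfb hjkb jtt alc bhbv ffv wkufm zmc qiyhx
Hunk 2: at line 1 remove [jxl,pfb] add [iurco,jgwza] -> 11 lines: khzf iurco jgwza hjkb jtt alc bhbv ffv wkufm zmc qiyhx
Hunk 3: at line 7 remove [ffv] add [bwg,asa] -> 12 lines: khzf iurco jgwza hjkb jtt alc bhbv bwg asa wkufm zmc qiyhx
Hunk 4: at line 5 remove [bhbv,bwg,asa] add [iqa,ohthw] -> 11 lines: khzf iurco jgwza hjkb jtt alc iqa ohthw wkufm zmc qiyhx
Hunk 5: at line 6 remove [ohthw] add [ksgjb,pede] -> 12 lines: khzf iurco jgwza hjkb jtt alc iqa ksgjb pede wkufm zmc qiyhx
Final line count: 12

Answer: 12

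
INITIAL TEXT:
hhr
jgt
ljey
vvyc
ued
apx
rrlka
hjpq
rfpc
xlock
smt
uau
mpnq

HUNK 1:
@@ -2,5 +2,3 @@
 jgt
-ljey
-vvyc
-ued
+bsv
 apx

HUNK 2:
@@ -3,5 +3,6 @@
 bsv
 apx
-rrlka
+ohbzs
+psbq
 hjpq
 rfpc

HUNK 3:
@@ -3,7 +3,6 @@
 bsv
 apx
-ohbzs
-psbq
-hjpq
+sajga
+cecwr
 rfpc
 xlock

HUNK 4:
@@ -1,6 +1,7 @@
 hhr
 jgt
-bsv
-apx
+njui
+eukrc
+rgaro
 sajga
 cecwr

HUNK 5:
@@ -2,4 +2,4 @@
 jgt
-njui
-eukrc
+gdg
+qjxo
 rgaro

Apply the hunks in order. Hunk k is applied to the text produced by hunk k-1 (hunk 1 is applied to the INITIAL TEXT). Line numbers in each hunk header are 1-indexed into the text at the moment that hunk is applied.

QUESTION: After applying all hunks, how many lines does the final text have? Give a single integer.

Answer: 12

Derivation:
Hunk 1: at line 2 remove [ljey,vvyc,ued] add [bsv] -> 11 lines: hhr jgt bsv apx rrlka hjpq rfpc xlock smt uau mpnq
Hunk 2: at line 3 remove [rrlka] add [ohbzs,psbq] -> 12 lines: hhr jgt bsv apx ohbzs psbq hjpq rfpc xlock smt uau mpnq
Hunk 3: at line 3 remove [ohbzs,psbq,hjpq] add [sajga,cecwr] -> 11 lines: hhr jgt bsv apx sajga cecwr rfpc xlock smt uau mpnq
Hunk 4: at line 1 remove [bsv,apx] add [njui,eukrc,rgaro] -> 12 lines: hhr jgt njui eukrc rgaro sajga cecwr rfpc xlock smt uau mpnq
Hunk 5: at line 2 remove [njui,eukrc] add [gdg,qjxo] -> 12 lines: hhr jgt gdg qjxo rgaro sajga cecwr rfpc xlock smt uau mpnq
Final line count: 12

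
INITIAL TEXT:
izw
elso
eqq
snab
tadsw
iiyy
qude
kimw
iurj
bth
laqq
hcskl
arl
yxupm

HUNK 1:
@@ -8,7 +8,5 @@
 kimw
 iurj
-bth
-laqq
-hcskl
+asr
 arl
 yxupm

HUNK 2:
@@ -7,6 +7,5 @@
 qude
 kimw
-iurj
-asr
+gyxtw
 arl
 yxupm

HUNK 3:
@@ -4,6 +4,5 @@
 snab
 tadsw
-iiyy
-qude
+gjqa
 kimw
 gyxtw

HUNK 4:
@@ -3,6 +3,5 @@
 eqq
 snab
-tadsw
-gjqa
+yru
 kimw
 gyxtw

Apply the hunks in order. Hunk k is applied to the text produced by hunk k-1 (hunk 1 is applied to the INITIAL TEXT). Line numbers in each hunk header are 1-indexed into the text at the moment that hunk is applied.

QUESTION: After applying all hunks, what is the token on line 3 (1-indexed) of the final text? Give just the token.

Answer: eqq

Derivation:
Hunk 1: at line 8 remove [bth,laqq,hcskl] add [asr] -> 12 lines: izw elso eqq snab tadsw iiyy qude kimw iurj asr arl yxupm
Hunk 2: at line 7 remove [iurj,asr] add [gyxtw] -> 11 lines: izw elso eqq snab tadsw iiyy qude kimw gyxtw arl yxupm
Hunk 3: at line 4 remove [iiyy,qude] add [gjqa] -> 10 lines: izw elso eqq snab tadsw gjqa kimw gyxtw arl yxupm
Hunk 4: at line 3 remove [tadsw,gjqa] add [yru] -> 9 lines: izw elso eqq snab yru kimw gyxtw arl yxupm
Final line 3: eqq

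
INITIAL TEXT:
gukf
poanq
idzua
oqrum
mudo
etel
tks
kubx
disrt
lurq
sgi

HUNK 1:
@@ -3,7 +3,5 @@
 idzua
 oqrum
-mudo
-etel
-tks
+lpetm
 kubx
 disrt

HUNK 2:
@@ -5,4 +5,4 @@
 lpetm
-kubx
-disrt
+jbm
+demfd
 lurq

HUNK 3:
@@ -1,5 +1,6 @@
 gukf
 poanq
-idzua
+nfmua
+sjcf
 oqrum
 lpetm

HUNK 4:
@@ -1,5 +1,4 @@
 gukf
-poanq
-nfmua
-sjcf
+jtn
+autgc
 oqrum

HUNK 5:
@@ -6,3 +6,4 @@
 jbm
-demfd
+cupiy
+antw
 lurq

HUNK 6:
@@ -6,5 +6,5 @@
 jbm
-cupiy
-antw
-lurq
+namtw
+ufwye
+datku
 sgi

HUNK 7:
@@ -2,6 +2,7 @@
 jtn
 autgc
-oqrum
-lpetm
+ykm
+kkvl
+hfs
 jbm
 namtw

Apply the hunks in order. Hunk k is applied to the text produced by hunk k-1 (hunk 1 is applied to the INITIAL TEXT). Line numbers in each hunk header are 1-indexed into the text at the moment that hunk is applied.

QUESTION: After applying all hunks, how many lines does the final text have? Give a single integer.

Answer: 11

Derivation:
Hunk 1: at line 3 remove [mudo,etel,tks] add [lpetm] -> 9 lines: gukf poanq idzua oqrum lpetm kubx disrt lurq sgi
Hunk 2: at line 5 remove [kubx,disrt] add [jbm,demfd] -> 9 lines: gukf poanq idzua oqrum lpetm jbm demfd lurq sgi
Hunk 3: at line 1 remove [idzua] add [nfmua,sjcf] -> 10 lines: gukf poanq nfmua sjcf oqrum lpetm jbm demfd lurq sgi
Hunk 4: at line 1 remove [poanq,nfmua,sjcf] add [jtn,autgc] -> 9 lines: gukf jtn autgc oqrum lpetm jbm demfd lurq sgi
Hunk 5: at line 6 remove [demfd] add [cupiy,antw] -> 10 lines: gukf jtn autgc oqrum lpetm jbm cupiy antw lurq sgi
Hunk 6: at line 6 remove [cupiy,antw,lurq] add [namtw,ufwye,datku] -> 10 lines: gukf jtn autgc oqrum lpetm jbm namtw ufwye datku sgi
Hunk 7: at line 2 remove [oqrum,lpetm] add [ykm,kkvl,hfs] -> 11 lines: gukf jtn autgc ykm kkvl hfs jbm namtw ufwye datku sgi
Final line count: 11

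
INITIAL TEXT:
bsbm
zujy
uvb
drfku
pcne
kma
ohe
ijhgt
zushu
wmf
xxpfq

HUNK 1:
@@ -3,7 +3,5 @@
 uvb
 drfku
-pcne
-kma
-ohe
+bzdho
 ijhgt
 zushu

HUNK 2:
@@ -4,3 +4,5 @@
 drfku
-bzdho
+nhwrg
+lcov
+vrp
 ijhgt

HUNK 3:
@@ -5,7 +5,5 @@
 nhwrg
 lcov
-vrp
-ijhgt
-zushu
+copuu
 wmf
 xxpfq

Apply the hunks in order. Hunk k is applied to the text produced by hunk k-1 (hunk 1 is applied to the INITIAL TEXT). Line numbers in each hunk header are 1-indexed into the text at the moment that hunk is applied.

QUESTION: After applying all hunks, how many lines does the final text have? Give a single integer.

Hunk 1: at line 3 remove [pcne,kma,ohe] add [bzdho] -> 9 lines: bsbm zujy uvb drfku bzdho ijhgt zushu wmf xxpfq
Hunk 2: at line 4 remove [bzdho] add [nhwrg,lcov,vrp] -> 11 lines: bsbm zujy uvb drfku nhwrg lcov vrp ijhgt zushu wmf xxpfq
Hunk 3: at line 5 remove [vrp,ijhgt,zushu] add [copuu] -> 9 lines: bsbm zujy uvb drfku nhwrg lcov copuu wmf xxpfq
Final line count: 9

Answer: 9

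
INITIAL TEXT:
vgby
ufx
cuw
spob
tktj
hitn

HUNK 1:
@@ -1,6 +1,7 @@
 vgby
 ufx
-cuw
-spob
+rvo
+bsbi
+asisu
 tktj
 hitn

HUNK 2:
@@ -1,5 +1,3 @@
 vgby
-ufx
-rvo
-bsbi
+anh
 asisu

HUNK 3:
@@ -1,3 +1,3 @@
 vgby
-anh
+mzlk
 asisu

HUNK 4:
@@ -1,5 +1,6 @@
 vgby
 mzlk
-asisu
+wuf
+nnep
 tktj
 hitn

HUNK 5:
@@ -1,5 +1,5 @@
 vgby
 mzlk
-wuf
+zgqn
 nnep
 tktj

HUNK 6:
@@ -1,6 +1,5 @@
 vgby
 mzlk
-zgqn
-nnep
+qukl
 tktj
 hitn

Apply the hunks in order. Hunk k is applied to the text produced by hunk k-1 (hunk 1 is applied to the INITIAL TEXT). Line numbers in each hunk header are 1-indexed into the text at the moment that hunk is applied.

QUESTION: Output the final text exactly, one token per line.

Answer: vgby
mzlk
qukl
tktj
hitn

Derivation:
Hunk 1: at line 1 remove [cuw,spob] add [rvo,bsbi,asisu] -> 7 lines: vgby ufx rvo bsbi asisu tktj hitn
Hunk 2: at line 1 remove [ufx,rvo,bsbi] add [anh] -> 5 lines: vgby anh asisu tktj hitn
Hunk 3: at line 1 remove [anh] add [mzlk] -> 5 lines: vgby mzlk asisu tktj hitn
Hunk 4: at line 1 remove [asisu] add [wuf,nnep] -> 6 lines: vgby mzlk wuf nnep tktj hitn
Hunk 5: at line 1 remove [wuf] add [zgqn] -> 6 lines: vgby mzlk zgqn nnep tktj hitn
Hunk 6: at line 1 remove [zgqn,nnep] add [qukl] -> 5 lines: vgby mzlk qukl tktj hitn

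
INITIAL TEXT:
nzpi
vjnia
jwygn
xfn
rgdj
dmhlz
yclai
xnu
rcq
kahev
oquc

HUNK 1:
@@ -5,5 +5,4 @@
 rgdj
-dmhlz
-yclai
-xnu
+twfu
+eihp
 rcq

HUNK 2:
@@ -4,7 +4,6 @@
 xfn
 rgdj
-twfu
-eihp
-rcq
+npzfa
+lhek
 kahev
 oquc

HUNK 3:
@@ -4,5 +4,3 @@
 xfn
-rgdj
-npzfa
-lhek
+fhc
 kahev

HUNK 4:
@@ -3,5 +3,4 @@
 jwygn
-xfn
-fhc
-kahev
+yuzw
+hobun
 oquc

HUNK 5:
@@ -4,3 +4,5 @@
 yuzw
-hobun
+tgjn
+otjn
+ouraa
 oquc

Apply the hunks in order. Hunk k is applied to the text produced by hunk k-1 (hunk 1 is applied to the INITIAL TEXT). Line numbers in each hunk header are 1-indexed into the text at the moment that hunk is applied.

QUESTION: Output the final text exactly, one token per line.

Hunk 1: at line 5 remove [dmhlz,yclai,xnu] add [twfu,eihp] -> 10 lines: nzpi vjnia jwygn xfn rgdj twfu eihp rcq kahev oquc
Hunk 2: at line 4 remove [twfu,eihp,rcq] add [npzfa,lhek] -> 9 lines: nzpi vjnia jwygn xfn rgdj npzfa lhek kahev oquc
Hunk 3: at line 4 remove [rgdj,npzfa,lhek] add [fhc] -> 7 lines: nzpi vjnia jwygn xfn fhc kahev oquc
Hunk 4: at line 3 remove [xfn,fhc,kahev] add [yuzw,hobun] -> 6 lines: nzpi vjnia jwygn yuzw hobun oquc
Hunk 5: at line 4 remove [hobun] add [tgjn,otjn,ouraa] -> 8 lines: nzpi vjnia jwygn yuzw tgjn otjn ouraa oquc

Answer: nzpi
vjnia
jwygn
yuzw
tgjn
otjn
ouraa
oquc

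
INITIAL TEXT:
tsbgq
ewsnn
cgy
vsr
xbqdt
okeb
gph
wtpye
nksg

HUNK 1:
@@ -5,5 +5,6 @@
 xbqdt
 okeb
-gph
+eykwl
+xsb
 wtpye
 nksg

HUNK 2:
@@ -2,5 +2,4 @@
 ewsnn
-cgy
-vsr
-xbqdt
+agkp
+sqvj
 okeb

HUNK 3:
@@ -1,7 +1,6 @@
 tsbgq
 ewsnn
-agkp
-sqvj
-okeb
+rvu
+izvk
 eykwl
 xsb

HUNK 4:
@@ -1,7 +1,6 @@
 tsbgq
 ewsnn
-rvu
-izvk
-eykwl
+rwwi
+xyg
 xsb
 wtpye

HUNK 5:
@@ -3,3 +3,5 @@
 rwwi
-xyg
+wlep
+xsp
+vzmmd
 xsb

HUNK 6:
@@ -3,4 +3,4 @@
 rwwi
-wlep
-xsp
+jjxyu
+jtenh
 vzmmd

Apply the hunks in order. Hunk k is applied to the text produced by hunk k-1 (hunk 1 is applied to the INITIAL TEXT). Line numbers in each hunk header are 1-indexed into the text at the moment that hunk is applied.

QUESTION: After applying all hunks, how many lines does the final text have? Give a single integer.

Answer: 9

Derivation:
Hunk 1: at line 5 remove [gph] add [eykwl,xsb] -> 10 lines: tsbgq ewsnn cgy vsr xbqdt okeb eykwl xsb wtpye nksg
Hunk 2: at line 2 remove [cgy,vsr,xbqdt] add [agkp,sqvj] -> 9 lines: tsbgq ewsnn agkp sqvj okeb eykwl xsb wtpye nksg
Hunk 3: at line 1 remove [agkp,sqvj,okeb] add [rvu,izvk] -> 8 lines: tsbgq ewsnn rvu izvk eykwl xsb wtpye nksg
Hunk 4: at line 1 remove [rvu,izvk,eykwl] add [rwwi,xyg] -> 7 lines: tsbgq ewsnn rwwi xyg xsb wtpye nksg
Hunk 5: at line 3 remove [xyg] add [wlep,xsp,vzmmd] -> 9 lines: tsbgq ewsnn rwwi wlep xsp vzmmd xsb wtpye nksg
Hunk 6: at line 3 remove [wlep,xsp] add [jjxyu,jtenh] -> 9 lines: tsbgq ewsnn rwwi jjxyu jtenh vzmmd xsb wtpye nksg
Final line count: 9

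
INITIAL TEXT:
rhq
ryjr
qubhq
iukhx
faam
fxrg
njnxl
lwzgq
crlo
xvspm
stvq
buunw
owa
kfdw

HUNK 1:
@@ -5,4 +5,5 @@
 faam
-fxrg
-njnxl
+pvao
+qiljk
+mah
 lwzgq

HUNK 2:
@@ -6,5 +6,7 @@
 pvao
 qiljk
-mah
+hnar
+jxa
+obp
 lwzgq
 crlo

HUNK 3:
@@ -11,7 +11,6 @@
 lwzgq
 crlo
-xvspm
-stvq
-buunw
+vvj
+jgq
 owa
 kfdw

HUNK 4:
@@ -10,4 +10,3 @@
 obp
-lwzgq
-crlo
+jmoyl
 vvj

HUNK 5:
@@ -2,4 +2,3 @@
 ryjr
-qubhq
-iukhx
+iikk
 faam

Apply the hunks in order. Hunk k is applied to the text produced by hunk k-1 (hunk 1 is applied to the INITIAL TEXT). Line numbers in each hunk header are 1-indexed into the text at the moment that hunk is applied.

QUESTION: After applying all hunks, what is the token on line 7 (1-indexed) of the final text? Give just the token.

Hunk 1: at line 5 remove [fxrg,njnxl] add [pvao,qiljk,mah] -> 15 lines: rhq ryjr qubhq iukhx faam pvao qiljk mah lwzgq crlo xvspm stvq buunw owa kfdw
Hunk 2: at line 6 remove [mah] add [hnar,jxa,obp] -> 17 lines: rhq ryjr qubhq iukhx faam pvao qiljk hnar jxa obp lwzgq crlo xvspm stvq buunw owa kfdw
Hunk 3: at line 11 remove [xvspm,stvq,buunw] add [vvj,jgq] -> 16 lines: rhq ryjr qubhq iukhx faam pvao qiljk hnar jxa obp lwzgq crlo vvj jgq owa kfdw
Hunk 4: at line 10 remove [lwzgq,crlo] add [jmoyl] -> 15 lines: rhq ryjr qubhq iukhx faam pvao qiljk hnar jxa obp jmoyl vvj jgq owa kfdw
Hunk 5: at line 2 remove [qubhq,iukhx] add [iikk] -> 14 lines: rhq ryjr iikk faam pvao qiljk hnar jxa obp jmoyl vvj jgq owa kfdw
Final line 7: hnar

Answer: hnar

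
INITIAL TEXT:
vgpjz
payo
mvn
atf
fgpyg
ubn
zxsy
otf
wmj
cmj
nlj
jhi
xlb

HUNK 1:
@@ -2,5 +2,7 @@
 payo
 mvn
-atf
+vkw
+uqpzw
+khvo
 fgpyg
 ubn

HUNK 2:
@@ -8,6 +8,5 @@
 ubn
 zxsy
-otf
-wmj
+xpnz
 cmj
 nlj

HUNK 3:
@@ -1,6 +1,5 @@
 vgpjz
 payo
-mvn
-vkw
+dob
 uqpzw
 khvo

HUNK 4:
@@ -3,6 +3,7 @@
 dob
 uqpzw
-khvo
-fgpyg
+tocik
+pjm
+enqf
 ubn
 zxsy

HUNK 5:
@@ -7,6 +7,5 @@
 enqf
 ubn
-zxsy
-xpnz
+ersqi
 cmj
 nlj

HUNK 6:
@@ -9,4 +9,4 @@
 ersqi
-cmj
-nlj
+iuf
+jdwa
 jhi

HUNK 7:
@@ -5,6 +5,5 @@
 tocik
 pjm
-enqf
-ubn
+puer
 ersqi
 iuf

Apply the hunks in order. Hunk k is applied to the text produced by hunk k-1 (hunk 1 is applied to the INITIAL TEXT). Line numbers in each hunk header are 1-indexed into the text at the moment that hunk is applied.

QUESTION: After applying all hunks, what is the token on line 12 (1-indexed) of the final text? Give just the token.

Answer: xlb

Derivation:
Hunk 1: at line 2 remove [atf] add [vkw,uqpzw,khvo] -> 15 lines: vgpjz payo mvn vkw uqpzw khvo fgpyg ubn zxsy otf wmj cmj nlj jhi xlb
Hunk 2: at line 8 remove [otf,wmj] add [xpnz] -> 14 lines: vgpjz payo mvn vkw uqpzw khvo fgpyg ubn zxsy xpnz cmj nlj jhi xlb
Hunk 3: at line 1 remove [mvn,vkw] add [dob] -> 13 lines: vgpjz payo dob uqpzw khvo fgpyg ubn zxsy xpnz cmj nlj jhi xlb
Hunk 4: at line 3 remove [khvo,fgpyg] add [tocik,pjm,enqf] -> 14 lines: vgpjz payo dob uqpzw tocik pjm enqf ubn zxsy xpnz cmj nlj jhi xlb
Hunk 5: at line 7 remove [zxsy,xpnz] add [ersqi] -> 13 lines: vgpjz payo dob uqpzw tocik pjm enqf ubn ersqi cmj nlj jhi xlb
Hunk 6: at line 9 remove [cmj,nlj] add [iuf,jdwa] -> 13 lines: vgpjz payo dob uqpzw tocik pjm enqf ubn ersqi iuf jdwa jhi xlb
Hunk 7: at line 5 remove [enqf,ubn] add [puer] -> 12 lines: vgpjz payo dob uqpzw tocik pjm puer ersqi iuf jdwa jhi xlb
Final line 12: xlb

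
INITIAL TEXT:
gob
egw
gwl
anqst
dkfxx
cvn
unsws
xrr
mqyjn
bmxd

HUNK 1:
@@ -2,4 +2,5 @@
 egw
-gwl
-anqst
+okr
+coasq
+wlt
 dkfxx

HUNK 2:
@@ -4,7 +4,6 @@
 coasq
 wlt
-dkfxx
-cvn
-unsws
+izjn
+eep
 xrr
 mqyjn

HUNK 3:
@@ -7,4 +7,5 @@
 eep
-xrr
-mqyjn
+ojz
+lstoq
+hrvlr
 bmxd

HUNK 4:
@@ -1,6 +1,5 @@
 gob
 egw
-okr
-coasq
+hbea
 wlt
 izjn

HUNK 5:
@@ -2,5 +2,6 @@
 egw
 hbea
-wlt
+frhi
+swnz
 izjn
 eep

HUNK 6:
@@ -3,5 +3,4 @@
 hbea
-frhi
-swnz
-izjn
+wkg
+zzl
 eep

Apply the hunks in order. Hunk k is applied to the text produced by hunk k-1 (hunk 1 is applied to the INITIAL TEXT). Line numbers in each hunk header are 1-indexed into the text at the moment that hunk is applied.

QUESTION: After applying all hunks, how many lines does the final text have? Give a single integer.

Hunk 1: at line 2 remove [gwl,anqst] add [okr,coasq,wlt] -> 11 lines: gob egw okr coasq wlt dkfxx cvn unsws xrr mqyjn bmxd
Hunk 2: at line 4 remove [dkfxx,cvn,unsws] add [izjn,eep] -> 10 lines: gob egw okr coasq wlt izjn eep xrr mqyjn bmxd
Hunk 3: at line 7 remove [xrr,mqyjn] add [ojz,lstoq,hrvlr] -> 11 lines: gob egw okr coasq wlt izjn eep ojz lstoq hrvlr bmxd
Hunk 4: at line 1 remove [okr,coasq] add [hbea] -> 10 lines: gob egw hbea wlt izjn eep ojz lstoq hrvlr bmxd
Hunk 5: at line 2 remove [wlt] add [frhi,swnz] -> 11 lines: gob egw hbea frhi swnz izjn eep ojz lstoq hrvlr bmxd
Hunk 6: at line 3 remove [frhi,swnz,izjn] add [wkg,zzl] -> 10 lines: gob egw hbea wkg zzl eep ojz lstoq hrvlr bmxd
Final line count: 10

Answer: 10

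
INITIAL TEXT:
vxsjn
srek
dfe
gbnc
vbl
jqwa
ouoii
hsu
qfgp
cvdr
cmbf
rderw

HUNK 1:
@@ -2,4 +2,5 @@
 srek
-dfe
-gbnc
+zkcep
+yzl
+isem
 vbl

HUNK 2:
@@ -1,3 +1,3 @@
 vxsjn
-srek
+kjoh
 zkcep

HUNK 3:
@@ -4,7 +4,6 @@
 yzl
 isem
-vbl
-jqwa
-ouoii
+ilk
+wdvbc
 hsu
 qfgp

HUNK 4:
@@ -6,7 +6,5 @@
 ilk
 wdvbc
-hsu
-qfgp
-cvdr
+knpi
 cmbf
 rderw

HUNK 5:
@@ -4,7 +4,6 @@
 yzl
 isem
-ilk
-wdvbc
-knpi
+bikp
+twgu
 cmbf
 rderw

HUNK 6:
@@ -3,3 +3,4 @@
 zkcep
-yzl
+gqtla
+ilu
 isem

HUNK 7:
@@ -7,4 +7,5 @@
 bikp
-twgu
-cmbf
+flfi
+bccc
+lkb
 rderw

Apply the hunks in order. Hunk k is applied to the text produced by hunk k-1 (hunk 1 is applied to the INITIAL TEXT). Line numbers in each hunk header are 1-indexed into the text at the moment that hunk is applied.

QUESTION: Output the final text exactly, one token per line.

Hunk 1: at line 2 remove [dfe,gbnc] add [zkcep,yzl,isem] -> 13 lines: vxsjn srek zkcep yzl isem vbl jqwa ouoii hsu qfgp cvdr cmbf rderw
Hunk 2: at line 1 remove [srek] add [kjoh] -> 13 lines: vxsjn kjoh zkcep yzl isem vbl jqwa ouoii hsu qfgp cvdr cmbf rderw
Hunk 3: at line 4 remove [vbl,jqwa,ouoii] add [ilk,wdvbc] -> 12 lines: vxsjn kjoh zkcep yzl isem ilk wdvbc hsu qfgp cvdr cmbf rderw
Hunk 4: at line 6 remove [hsu,qfgp,cvdr] add [knpi] -> 10 lines: vxsjn kjoh zkcep yzl isem ilk wdvbc knpi cmbf rderw
Hunk 5: at line 4 remove [ilk,wdvbc,knpi] add [bikp,twgu] -> 9 lines: vxsjn kjoh zkcep yzl isem bikp twgu cmbf rderw
Hunk 6: at line 3 remove [yzl] add [gqtla,ilu] -> 10 lines: vxsjn kjoh zkcep gqtla ilu isem bikp twgu cmbf rderw
Hunk 7: at line 7 remove [twgu,cmbf] add [flfi,bccc,lkb] -> 11 lines: vxsjn kjoh zkcep gqtla ilu isem bikp flfi bccc lkb rderw

Answer: vxsjn
kjoh
zkcep
gqtla
ilu
isem
bikp
flfi
bccc
lkb
rderw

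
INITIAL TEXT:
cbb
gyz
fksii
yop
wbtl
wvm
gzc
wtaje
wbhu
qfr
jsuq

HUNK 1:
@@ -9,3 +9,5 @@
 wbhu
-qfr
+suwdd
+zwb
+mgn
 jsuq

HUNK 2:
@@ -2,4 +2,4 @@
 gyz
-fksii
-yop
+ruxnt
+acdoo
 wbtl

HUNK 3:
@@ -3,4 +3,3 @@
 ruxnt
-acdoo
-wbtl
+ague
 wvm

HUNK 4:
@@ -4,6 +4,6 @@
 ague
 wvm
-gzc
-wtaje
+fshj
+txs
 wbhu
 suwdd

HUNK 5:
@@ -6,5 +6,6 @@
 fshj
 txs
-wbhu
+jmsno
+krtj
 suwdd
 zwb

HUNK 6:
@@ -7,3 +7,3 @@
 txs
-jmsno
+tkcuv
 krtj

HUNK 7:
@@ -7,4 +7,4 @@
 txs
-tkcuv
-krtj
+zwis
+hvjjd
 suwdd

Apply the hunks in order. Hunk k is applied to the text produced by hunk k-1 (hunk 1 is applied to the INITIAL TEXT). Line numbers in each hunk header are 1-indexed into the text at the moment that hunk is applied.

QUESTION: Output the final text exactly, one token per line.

Answer: cbb
gyz
ruxnt
ague
wvm
fshj
txs
zwis
hvjjd
suwdd
zwb
mgn
jsuq

Derivation:
Hunk 1: at line 9 remove [qfr] add [suwdd,zwb,mgn] -> 13 lines: cbb gyz fksii yop wbtl wvm gzc wtaje wbhu suwdd zwb mgn jsuq
Hunk 2: at line 2 remove [fksii,yop] add [ruxnt,acdoo] -> 13 lines: cbb gyz ruxnt acdoo wbtl wvm gzc wtaje wbhu suwdd zwb mgn jsuq
Hunk 3: at line 3 remove [acdoo,wbtl] add [ague] -> 12 lines: cbb gyz ruxnt ague wvm gzc wtaje wbhu suwdd zwb mgn jsuq
Hunk 4: at line 4 remove [gzc,wtaje] add [fshj,txs] -> 12 lines: cbb gyz ruxnt ague wvm fshj txs wbhu suwdd zwb mgn jsuq
Hunk 5: at line 6 remove [wbhu] add [jmsno,krtj] -> 13 lines: cbb gyz ruxnt ague wvm fshj txs jmsno krtj suwdd zwb mgn jsuq
Hunk 6: at line 7 remove [jmsno] add [tkcuv] -> 13 lines: cbb gyz ruxnt ague wvm fshj txs tkcuv krtj suwdd zwb mgn jsuq
Hunk 7: at line 7 remove [tkcuv,krtj] add [zwis,hvjjd] -> 13 lines: cbb gyz ruxnt ague wvm fshj txs zwis hvjjd suwdd zwb mgn jsuq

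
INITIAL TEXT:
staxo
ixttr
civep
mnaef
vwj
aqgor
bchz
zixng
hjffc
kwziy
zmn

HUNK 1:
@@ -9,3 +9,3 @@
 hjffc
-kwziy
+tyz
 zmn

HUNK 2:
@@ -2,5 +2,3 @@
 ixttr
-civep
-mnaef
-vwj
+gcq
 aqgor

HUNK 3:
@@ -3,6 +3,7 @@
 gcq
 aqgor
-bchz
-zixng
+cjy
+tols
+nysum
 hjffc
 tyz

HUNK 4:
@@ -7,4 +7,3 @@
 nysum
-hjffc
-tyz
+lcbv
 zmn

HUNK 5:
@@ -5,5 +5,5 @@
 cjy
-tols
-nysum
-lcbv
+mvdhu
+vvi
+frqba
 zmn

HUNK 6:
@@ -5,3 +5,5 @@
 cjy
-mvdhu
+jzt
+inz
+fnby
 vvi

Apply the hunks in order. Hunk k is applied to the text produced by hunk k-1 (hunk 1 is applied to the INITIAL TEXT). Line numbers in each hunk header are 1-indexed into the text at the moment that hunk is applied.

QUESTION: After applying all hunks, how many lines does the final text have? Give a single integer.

Hunk 1: at line 9 remove [kwziy] add [tyz] -> 11 lines: staxo ixttr civep mnaef vwj aqgor bchz zixng hjffc tyz zmn
Hunk 2: at line 2 remove [civep,mnaef,vwj] add [gcq] -> 9 lines: staxo ixttr gcq aqgor bchz zixng hjffc tyz zmn
Hunk 3: at line 3 remove [bchz,zixng] add [cjy,tols,nysum] -> 10 lines: staxo ixttr gcq aqgor cjy tols nysum hjffc tyz zmn
Hunk 4: at line 7 remove [hjffc,tyz] add [lcbv] -> 9 lines: staxo ixttr gcq aqgor cjy tols nysum lcbv zmn
Hunk 5: at line 5 remove [tols,nysum,lcbv] add [mvdhu,vvi,frqba] -> 9 lines: staxo ixttr gcq aqgor cjy mvdhu vvi frqba zmn
Hunk 6: at line 5 remove [mvdhu] add [jzt,inz,fnby] -> 11 lines: staxo ixttr gcq aqgor cjy jzt inz fnby vvi frqba zmn
Final line count: 11

Answer: 11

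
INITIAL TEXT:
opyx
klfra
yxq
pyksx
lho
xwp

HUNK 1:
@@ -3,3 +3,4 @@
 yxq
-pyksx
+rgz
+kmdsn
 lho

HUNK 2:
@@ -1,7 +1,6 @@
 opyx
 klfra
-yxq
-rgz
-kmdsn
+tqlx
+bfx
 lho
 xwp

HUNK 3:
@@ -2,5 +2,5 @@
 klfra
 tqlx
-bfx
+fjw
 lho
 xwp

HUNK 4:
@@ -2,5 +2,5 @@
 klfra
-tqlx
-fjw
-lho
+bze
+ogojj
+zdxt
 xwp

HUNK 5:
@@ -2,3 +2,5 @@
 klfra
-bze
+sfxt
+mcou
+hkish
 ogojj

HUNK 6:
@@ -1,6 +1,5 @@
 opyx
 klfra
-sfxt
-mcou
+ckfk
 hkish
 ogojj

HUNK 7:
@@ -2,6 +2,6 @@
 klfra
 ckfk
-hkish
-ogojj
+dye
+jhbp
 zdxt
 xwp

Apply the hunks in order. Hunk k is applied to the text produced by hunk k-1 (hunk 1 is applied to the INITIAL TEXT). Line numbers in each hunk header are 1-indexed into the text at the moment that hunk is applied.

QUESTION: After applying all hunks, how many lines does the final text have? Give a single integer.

Hunk 1: at line 3 remove [pyksx] add [rgz,kmdsn] -> 7 lines: opyx klfra yxq rgz kmdsn lho xwp
Hunk 2: at line 1 remove [yxq,rgz,kmdsn] add [tqlx,bfx] -> 6 lines: opyx klfra tqlx bfx lho xwp
Hunk 3: at line 2 remove [bfx] add [fjw] -> 6 lines: opyx klfra tqlx fjw lho xwp
Hunk 4: at line 2 remove [tqlx,fjw,lho] add [bze,ogojj,zdxt] -> 6 lines: opyx klfra bze ogojj zdxt xwp
Hunk 5: at line 2 remove [bze] add [sfxt,mcou,hkish] -> 8 lines: opyx klfra sfxt mcou hkish ogojj zdxt xwp
Hunk 6: at line 1 remove [sfxt,mcou] add [ckfk] -> 7 lines: opyx klfra ckfk hkish ogojj zdxt xwp
Hunk 7: at line 2 remove [hkish,ogojj] add [dye,jhbp] -> 7 lines: opyx klfra ckfk dye jhbp zdxt xwp
Final line count: 7

Answer: 7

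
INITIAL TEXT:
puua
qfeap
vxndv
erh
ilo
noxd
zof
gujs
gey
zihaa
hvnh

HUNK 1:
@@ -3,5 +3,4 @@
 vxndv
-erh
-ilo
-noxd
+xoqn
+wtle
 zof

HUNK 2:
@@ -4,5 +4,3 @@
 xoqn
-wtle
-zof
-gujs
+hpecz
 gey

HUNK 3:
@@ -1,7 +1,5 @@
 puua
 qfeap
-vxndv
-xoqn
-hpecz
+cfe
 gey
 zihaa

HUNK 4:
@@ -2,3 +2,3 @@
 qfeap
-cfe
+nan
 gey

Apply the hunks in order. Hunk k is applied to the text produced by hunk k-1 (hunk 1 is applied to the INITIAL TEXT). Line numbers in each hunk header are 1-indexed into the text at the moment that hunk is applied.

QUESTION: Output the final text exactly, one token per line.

Answer: puua
qfeap
nan
gey
zihaa
hvnh

Derivation:
Hunk 1: at line 3 remove [erh,ilo,noxd] add [xoqn,wtle] -> 10 lines: puua qfeap vxndv xoqn wtle zof gujs gey zihaa hvnh
Hunk 2: at line 4 remove [wtle,zof,gujs] add [hpecz] -> 8 lines: puua qfeap vxndv xoqn hpecz gey zihaa hvnh
Hunk 3: at line 1 remove [vxndv,xoqn,hpecz] add [cfe] -> 6 lines: puua qfeap cfe gey zihaa hvnh
Hunk 4: at line 2 remove [cfe] add [nan] -> 6 lines: puua qfeap nan gey zihaa hvnh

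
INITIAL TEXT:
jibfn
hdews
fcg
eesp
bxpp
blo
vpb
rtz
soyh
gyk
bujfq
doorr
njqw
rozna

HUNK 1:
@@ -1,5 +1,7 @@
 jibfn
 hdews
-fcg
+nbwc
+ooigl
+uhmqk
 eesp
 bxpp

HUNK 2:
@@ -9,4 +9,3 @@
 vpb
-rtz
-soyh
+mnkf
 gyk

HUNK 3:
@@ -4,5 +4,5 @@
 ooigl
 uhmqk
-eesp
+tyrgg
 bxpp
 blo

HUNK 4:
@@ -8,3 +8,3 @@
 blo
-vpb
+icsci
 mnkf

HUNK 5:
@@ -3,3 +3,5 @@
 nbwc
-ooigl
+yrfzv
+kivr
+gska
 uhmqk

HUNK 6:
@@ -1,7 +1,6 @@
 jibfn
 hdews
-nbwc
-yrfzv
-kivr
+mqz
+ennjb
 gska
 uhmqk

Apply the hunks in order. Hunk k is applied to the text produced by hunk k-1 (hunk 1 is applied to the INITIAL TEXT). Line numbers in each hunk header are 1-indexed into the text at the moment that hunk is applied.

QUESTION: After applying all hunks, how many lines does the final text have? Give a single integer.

Answer: 16

Derivation:
Hunk 1: at line 1 remove [fcg] add [nbwc,ooigl,uhmqk] -> 16 lines: jibfn hdews nbwc ooigl uhmqk eesp bxpp blo vpb rtz soyh gyk bujfq doorr njqw rozna
Hunk 2: at line 9 remove [rtz,soyh] add [mnkf] -> 15 lines: jibfn hdews nbwc ooigl uhmqk eesp bxpp blo vpb mnkf gyk bujfq doorr njqw rozna
Hunk 3: at line 4 remove [eesp] add [tyrgg] -> 15 lines: jibfn hdews nbwc ooigl uhmqk tyrgg bxpp blo vpb mnkf gyk bujfq doorr njqw rozna
Hunk 4: at line 8 remove [vpb] add [icsci] -> 15 lines: jibfn hdews nbwc ooigl uhmqk tyrgg bxpp blo icsci mnkf gyk bujfq doorr njqw rozna
Hunk 5: at line 3 remove [ooigl] add [yrfzv,kivr,gska] -> 17 lines: jibfn hdews nbwc yrfzv kivr gska uhmqk tyrgg bxpp blo icsci mnkf gyk bujfq doorr njqw rozna
Hunk 6: at line 1 remove [nbwc,yrfzv,kivr] add [mqz,ennjb] -> 16 lines: jibfn hdews mqz ennjb gska uhmqk tyrgg bxpp blo icsci mnkf gyk bujfq doorr njqw rozna
Final line count: 16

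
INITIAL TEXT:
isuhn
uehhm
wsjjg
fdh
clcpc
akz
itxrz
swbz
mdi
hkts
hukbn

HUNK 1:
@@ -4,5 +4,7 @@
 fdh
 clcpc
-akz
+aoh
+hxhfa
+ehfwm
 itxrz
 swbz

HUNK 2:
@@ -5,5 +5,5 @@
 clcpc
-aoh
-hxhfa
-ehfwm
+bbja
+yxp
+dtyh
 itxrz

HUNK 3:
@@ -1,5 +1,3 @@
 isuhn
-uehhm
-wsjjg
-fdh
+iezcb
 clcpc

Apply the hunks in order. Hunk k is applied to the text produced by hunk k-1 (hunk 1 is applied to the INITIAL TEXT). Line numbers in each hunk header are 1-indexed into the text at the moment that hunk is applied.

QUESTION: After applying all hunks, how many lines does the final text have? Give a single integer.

Hunk 1: at line 4 remove [akz] add [aoh,hxhfa,ehfwm] -> 13 lines: isuhn uehhm wsjjg fdh clcpc aoh hxhfa ehfwm itxrz swbz mdi hkts hukbn
Hunk 2: at line 5 remove [aoh,hxhfa,ehfwm] add [bbja,yxp,dtyh] -> 13 lines: isuhn uehhm wsjjg fdh clcpc bbja yxp dtyh itxrz swbz mdi hkts hukbn
Hunk 3: at line 1 remove [uehhm,wsjjg,fdh] add [iezcb] -> 11 lines: isuhn iezcb clcpc bbja yxp dtyh itxrz swbz mdi hkts hukbn
Final line count: 11

Answer: 11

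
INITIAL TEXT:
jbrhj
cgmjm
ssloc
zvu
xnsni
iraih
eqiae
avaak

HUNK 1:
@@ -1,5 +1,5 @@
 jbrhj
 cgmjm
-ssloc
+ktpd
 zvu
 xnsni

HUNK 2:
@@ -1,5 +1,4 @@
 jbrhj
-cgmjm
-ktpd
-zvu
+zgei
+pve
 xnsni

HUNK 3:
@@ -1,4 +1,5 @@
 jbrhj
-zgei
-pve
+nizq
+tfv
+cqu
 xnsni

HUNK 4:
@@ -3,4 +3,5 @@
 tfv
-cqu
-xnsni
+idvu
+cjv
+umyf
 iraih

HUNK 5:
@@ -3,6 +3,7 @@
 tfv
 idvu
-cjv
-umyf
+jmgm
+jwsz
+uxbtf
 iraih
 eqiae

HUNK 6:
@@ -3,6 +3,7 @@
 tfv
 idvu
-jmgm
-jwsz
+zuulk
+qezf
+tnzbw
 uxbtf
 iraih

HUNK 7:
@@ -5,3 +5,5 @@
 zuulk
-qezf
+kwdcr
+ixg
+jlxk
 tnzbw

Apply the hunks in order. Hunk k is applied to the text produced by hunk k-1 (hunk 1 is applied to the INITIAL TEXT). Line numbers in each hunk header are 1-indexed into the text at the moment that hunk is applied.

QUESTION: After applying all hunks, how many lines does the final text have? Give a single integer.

Hunk 1: at line 1 remove [ssloc] add [ktpd] -> 8 lines: jbrhj cgmjm ktpd zvu xnsni iraih eqiae avaak
Hunk 2: at line 1 remove [cgmjm,ktpd,zvu] add [zgei,pve] -> 7 lines: jbrhj zgei pve xnsni iraih eqiae avaak
Hunk 3: at line 1 remove [zgei,pve] add [nizq,tfv,cqu] -> 8 lines: jbrhj nizq tfv cqu xnsni iraih eqiae avaak
Hunk 4: at line 3 remove [cqu,xnsni] add [idvu,cjv,umyf] -> 9 lines: jbrhj nizq tfv idvu cjv umyf iraih eqiae avaak
Hunk 5: at line 3 remove [cjv,umyf] add [jmgm,jwsz,uxbtf] -> 10 lines: jbrhj nizq tfv idvu jmgm jwsz uxbtf iraih eqiae avaak
Hunk 6: at line 3 remove [jmgm,jwsz] add [zuulk,qezf,tnzbw] -> 11 lines: jbrhj nizq tfv idvu zuulk qezf tnzbw uxbtf iraih eqiae avaak
Hunk 7: at line 5 remove [qezf] add [kwdcr,ixg,jlxk] -> 13 lines: jbrhj nizq tfv idvu zuulk kwdcr ixg jlxk tnzbw uxbtf iraih eqiae avaak
Final line count: 13

Answer: 13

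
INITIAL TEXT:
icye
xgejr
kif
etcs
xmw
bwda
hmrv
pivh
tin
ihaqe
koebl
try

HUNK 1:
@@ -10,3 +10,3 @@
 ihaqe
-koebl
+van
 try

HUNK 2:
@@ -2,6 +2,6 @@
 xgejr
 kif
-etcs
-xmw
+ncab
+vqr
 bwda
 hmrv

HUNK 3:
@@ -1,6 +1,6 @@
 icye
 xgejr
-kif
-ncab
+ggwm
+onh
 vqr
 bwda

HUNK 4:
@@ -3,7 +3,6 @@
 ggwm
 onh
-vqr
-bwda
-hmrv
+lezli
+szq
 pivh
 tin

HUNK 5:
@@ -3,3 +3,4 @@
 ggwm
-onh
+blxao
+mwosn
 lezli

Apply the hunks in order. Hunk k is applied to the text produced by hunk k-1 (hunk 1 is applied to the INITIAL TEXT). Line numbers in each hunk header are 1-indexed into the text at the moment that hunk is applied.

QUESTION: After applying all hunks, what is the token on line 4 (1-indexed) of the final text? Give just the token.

Hunk 1: at line 10 remove [koebl] add [van] -> 12 lines: icye xgejr kif etcs xmw bwda hmrv pivh tin ihaqe van try
Hunk 2: at line 2 remove [etcs,xmw] add [ncab,vqr] -> 12 lines: icye xgejr kif ncab vqr bwda hmrv pivh tin ihaqe van try
Hunk 3: at line 1 remove [kif,ncab] add [ggwm,onh] -> 12 lines: icye xgejr ggwm onh vqr bwda hmrv pivh tin ihaqe van try
Hunk 4: at line 3 remove [vqr,bwda,hmrv] add [lezli,szq] -> 11 lines: icye xgejr ggwm onh lezli szq pivh tin ihaqe van try
Hunk 5: at line 3 remove [onh] add [blxao,mwosn] -> 12 lines: icye xgejr ggwm blxao mwosn lezli szq pivh tin ihaqe van try
Final line 4: blxao

Answer: blxao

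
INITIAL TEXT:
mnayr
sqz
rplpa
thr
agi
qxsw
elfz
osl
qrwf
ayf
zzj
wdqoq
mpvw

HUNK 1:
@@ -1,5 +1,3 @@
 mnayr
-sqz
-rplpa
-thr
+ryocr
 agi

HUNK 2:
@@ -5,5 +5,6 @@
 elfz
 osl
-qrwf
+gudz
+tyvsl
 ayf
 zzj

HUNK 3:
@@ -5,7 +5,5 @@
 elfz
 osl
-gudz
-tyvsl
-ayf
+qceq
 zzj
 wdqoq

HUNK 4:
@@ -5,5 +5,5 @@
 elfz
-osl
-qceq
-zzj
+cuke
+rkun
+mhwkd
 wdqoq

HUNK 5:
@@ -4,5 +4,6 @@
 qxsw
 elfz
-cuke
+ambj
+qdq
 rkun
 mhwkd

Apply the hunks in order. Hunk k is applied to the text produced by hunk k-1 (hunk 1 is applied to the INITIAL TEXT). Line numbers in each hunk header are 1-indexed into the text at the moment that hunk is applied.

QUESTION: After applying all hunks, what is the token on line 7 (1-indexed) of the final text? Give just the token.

Hunk 1: at line 1 remove [sqz,rplpa,thr] add [ryocr] -> 11 lines: mnayr ryocr agi qxsw elfz osl qrwf ayf zzj wdqoq mpvw
Hunk 2: at line 5 remove [qrwf] add [gudz,tyvsl] -> 12 lines: mnayr ryocr agi qxsw elfz osl gudz tyvsl ayf zzj wdqoq mpvw
Hunk 3: at line 5 remove [gudz,tyvsl,ayf] add [qceq] -> 10 lines: mnayr ryocr agi qxsw elfz osl qceq zzj wdqoq mpvw
Hunk 4: at line 5 remove [osl,qceq,zzj] add [cuke,rkun,mhwkd] -> 10 lines: mnayr ryocr agi qxsw elfz cuke rkun mhwkd wdqoq mpvw
Hunk 5: at line 4 remove [cuke] add [ambj,qdq] -> 11 lines: mnayr ryocr agi qxsw elfz ambj qdq rkun mhwkd wdqoq mpvw
Final line 7: qdq

Answer: qdq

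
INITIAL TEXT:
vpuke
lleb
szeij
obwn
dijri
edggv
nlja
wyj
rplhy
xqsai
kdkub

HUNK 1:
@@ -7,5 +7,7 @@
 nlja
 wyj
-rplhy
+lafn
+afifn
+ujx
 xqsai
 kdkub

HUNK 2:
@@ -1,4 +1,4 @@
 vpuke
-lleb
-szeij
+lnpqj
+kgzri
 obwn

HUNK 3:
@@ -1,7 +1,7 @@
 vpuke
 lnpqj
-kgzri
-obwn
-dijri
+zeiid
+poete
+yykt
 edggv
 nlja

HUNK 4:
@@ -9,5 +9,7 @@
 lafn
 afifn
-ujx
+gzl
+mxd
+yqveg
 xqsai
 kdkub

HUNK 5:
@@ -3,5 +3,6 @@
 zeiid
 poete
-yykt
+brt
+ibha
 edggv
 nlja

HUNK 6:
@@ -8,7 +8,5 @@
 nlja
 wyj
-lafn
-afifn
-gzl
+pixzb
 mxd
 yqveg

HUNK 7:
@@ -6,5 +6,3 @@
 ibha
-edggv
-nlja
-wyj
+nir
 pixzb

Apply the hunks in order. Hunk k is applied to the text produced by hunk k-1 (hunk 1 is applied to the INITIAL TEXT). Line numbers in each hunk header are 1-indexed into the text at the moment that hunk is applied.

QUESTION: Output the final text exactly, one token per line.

Hunk 1: at line 7 remove [rplhy] add [lafn,afifn,ujx] -> 13 lines: vpuke lleb szeij obwn dijri edggv nlja wyj lafn afifn ujx xqsai kdkub
Hunk 2: at line 1 remove [lleb,szeij] add [lnpqj,kgzri] -> 13 lines: vpuke lnpqj kgzri obwn dijri edggv nlja wyj lafn afifn ujx xqsai kdkub
Hunk 3: at line 1 remove [kgzri,obwn,dijri] add [zeiid,poete,yykt] -> 13 lines: vpuke lnpqj zeiid poete yykt edggv nlja wyj lafn afifn ujx xqsai kdkub
Hunk 4: at line 9 remove [ujx] add [gzl,mxd,yqveg] -> 15 lines: vpuke lnpqj zeiid poete yykt edggv nlja wyj lafn afifn gzl mxd yqveg xqsai kdkub
Hunk 5: at line 3 remove [yykt] add [brt,ibha] -> 16 lines: vpuke lnpqj zeiid poete brt ibha edggv nlja wyj lafn afifn gzl mxd yqveg xqsai kdkub
Hunk 6: at line 8 remove [lafn,afifn,gzl] add [pixzb] -> 14 lines: vpuke lnpqj zeiid poete brt ibha edggv nlja wyj pixzb mxd yqveg xqsai kdkub
Hunk 7: at line 6 remove [edggv,nlja,wyj] add [nir] -> 12 lines: vpuke lnpqj zeiid poete brt ibha nir pixzb mxd yqveg xqsai kdkub

Answer: vpuke
lnpqj
zeiid
poete
brt
ibha
nir
pixzb
mxd
yqveg
xqsai
kdkub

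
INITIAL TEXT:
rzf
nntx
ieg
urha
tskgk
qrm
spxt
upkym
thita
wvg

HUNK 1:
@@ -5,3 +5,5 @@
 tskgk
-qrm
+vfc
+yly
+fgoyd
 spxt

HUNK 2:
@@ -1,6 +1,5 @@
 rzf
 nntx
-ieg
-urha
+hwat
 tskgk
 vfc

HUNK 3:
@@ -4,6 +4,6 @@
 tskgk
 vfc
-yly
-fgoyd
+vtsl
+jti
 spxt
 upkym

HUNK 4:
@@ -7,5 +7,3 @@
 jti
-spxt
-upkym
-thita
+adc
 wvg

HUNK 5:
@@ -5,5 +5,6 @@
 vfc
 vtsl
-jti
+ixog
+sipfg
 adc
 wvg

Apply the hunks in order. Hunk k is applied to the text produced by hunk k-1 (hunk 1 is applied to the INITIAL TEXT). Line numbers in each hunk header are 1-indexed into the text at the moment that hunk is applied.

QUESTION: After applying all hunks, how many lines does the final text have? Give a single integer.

Answer: 10

Derivation:
Hunk 1: at line 5 remove [qrm] add [vfc,yly,fgoyd] -> 12 lines: rzf nntx ieg urha tskgk vfc yly fgoyd spxt upkym thita wvg
Hunk 2: at line 1 remove [ieg,urha] add [hwat] -> 11 lines: rzf nntx hwat tskgk vfc yly fgoyd spxt upkym thita wvg
Hunk 3: at line 4 remove [yly,fgoyd] add [vtsl,jti] -> 11 lines: rzf nntx hwat tskgk vfc vtsl jti spxt upkym thita wvg
Hunk 4: at line 7 remove [spxt,upkym,thita] add [adc] -> 9 lines: rzf nntx hwat tskgk vfc vtsl jti adc wvg
Hunk 5: at line 5 remove [jti] add [ixog,sipfg] -> 10 lines: rzf nntx hwat tskgk vfc vtsl ixog sipfg adc wvg
Final line count: 10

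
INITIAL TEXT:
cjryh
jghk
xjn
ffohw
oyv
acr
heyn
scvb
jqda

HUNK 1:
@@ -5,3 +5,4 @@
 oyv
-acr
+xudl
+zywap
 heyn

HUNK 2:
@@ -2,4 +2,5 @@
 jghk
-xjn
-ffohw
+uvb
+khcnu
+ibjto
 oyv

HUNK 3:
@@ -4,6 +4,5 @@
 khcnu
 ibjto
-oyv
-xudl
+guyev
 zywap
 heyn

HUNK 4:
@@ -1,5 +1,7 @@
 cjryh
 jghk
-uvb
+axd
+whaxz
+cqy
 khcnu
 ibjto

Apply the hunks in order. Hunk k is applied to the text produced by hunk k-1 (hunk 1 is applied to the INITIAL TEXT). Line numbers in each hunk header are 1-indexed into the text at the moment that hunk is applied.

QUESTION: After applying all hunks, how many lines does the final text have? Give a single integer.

Hunk 1: at line 5 remove [acr] add [xudl,zywap] -> 10 lines: cjryh jghk xjn ffohw oyv xudl zywap heyn scvb jqda
Hunk 2: at line 2 remove [xjn,ffohw] add [uvb,khcnu,ibjto] -> 11 lines: cjryh jghk uvb khcnu ibjto oyv xudl zywap heyn scvb jqda
Hunk 3: at line 4 remove [oyv,xudl] add [guyev] -> 10 lines: cjryh jghk uvb khcnu ibjto guyev zywap heyn scvb jqda
Hunk 4: at line 1 remove [uvb] add [axd,whaxz,cqy] -> 12 lines: cjryh jghk axd whaxz cqy khcnu ibjto guyev zywap heyn scvb jqda
Final line count: 12

Answer: 12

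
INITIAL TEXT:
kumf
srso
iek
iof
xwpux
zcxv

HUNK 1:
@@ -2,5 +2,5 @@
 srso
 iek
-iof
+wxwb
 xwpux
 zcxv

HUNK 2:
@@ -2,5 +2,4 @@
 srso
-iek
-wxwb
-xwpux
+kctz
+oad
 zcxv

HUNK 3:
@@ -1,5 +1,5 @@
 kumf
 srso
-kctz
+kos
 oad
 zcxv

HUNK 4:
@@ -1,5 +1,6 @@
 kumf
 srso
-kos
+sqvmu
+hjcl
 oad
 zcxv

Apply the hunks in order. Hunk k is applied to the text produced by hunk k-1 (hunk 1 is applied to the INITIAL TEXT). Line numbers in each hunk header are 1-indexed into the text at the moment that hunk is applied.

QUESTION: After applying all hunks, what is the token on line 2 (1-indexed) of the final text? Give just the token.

Hunk 1: at line 2 remove [iof] add [wxwb] -> 6 lines: kumf srso iek wxwb xwpux zcxv
Hunk 2: at line 2 remove [iek,wxwb,xwpux] add [kctz,oad] -> 5 lines: kumf srso kctz oad zcxv
Hunk 3: at line 1 remove [kctz] add [kos] -> 5 lines: kumf srso kos oad zcxv
Hunk 4: at line 1 remove [kos] add [sqvmu,hjcl] -> 6 lines: kumf srso sqvmu hjcl oad zcxv
Final line 2: srso

Answer: srso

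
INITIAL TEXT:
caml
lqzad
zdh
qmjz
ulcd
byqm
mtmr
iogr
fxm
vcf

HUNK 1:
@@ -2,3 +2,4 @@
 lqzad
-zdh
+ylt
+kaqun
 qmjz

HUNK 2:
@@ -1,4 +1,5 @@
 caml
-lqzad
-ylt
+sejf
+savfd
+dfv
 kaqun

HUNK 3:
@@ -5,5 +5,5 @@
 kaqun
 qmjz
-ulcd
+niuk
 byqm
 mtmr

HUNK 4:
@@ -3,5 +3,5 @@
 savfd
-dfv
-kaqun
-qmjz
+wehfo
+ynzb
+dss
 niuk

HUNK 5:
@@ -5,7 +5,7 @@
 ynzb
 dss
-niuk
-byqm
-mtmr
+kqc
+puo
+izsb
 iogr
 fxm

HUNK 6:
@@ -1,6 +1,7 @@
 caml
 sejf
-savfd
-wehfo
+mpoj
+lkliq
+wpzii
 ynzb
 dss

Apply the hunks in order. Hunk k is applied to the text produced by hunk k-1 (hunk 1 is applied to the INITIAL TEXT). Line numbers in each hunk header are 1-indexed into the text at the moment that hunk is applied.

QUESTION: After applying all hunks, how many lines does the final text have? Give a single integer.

Answer: 13

Derivation:
Hunk 1: at line 2 remove [zdh] add [ylt,kaqun] -> 11 lines: caml lqzad ylt kaqun qmjz ulcd byqm mtmr iogr fxm vcf
Hunk 2: at line 1 remove [lqzad,ylt] add [sejf,savfd,dfv] -> 12 lines: caml sejf savfd dfv kaqun qmjz ulcd byqm mtmr iogr fxm vcf
Hunk 3: at line 5 remove [ulcd] add [niuk] -> 12 lines: caml sejf savfd dfv kaqun qmjz niuk byqm mtmr iogr fxm vcf
Hunk 4: at line 3 remove [dfv,kaqun,qmjz] add [wehfo,ynzb,dss] -> 12 lines: caml sejf savfd wehfo ynzb dss niuk byqm mtmr iogr fxm vcf
Hunk 5: at line 5 remove [niuk,byqm,mtmr] add [kqc,puo,izsb] -> 12 lines: caml sejf savfd wehfo ynzb dss kqc puo izsb iogr fxm vcf
Hunk 6: at line 1 remove [savfd,wehfo] add [mpoj,lkliq,wpzii] -> 13 lines: caml sejf mpoj lkliq wpzii ynzb dss kqc puo izsb iogr fxm vcf
Final line count: 13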